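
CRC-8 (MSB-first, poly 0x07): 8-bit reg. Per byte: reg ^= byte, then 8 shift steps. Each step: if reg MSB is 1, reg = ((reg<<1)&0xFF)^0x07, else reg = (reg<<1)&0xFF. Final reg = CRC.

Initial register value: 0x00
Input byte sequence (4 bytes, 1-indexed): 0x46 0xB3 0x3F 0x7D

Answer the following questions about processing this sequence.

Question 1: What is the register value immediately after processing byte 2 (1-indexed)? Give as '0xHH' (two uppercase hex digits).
Answer: 0x35

Derivation:
After byte 1 (0x46): reg=0xD5
After byte 2 (0xB3): reg=0x35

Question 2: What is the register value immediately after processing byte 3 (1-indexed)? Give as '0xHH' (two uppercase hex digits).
Answer: 0x36

Derivation:
After byte 1 (0x46): reg=0xD5
After byte 2 (0xB3): reg=0x35
After byte 3 (0x3F): reg=0x36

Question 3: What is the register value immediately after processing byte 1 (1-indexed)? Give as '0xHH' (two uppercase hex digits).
Answer: 0xD5

Derivation:
After byte 1 (0x46): reg=0xD5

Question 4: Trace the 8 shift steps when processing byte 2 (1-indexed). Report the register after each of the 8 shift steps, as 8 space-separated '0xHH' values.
After byte 1 (0x46): reg=0xD5
Register before byte 2: 0xD5
After XOR with byte 0xB3: 0x66

Answer: 0xCC 0x9F 0x39 0x72 0xE4 0xCF 0x99 0x35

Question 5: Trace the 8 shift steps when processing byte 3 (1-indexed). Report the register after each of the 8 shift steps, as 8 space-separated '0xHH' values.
After byte 1 (0x46): reg=0xD5
After byte 2 (0xB3): reg=0x35
Register before byte 3: 0x35
After XOR with byte 0x3F: 0x0A

Answer: 0x14 0x28 0x50 0xA0 0x47 0x8E 0x1B 0x36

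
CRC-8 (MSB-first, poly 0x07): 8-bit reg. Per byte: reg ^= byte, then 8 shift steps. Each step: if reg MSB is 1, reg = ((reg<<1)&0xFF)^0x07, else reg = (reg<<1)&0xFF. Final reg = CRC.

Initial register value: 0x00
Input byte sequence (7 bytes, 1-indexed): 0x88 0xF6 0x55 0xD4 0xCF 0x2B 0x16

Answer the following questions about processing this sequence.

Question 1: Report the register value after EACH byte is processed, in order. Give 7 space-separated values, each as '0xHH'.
0xB1 0xD2 0x9C 0xFF 0x90 0x28 0xBA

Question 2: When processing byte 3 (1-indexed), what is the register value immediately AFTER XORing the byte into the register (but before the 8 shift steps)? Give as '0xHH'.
Register before byte 3: 0xD2
Byte 3: 0x55
0xD2 XOR 0x55 = 0x87

Answer: 0x87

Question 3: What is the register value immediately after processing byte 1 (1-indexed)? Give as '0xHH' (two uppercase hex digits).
After byte 1 (0x88): reg=0xB1

Answer: 0xB1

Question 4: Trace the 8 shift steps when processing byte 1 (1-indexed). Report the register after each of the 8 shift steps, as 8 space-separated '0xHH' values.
Answer: 0x17 0x2E 0x5C 0xB8 0x77 0xEE 0xDB 0xB1

Derivation:
Register before byte 1: 0x00
After XOR with byte 0x88: 0x88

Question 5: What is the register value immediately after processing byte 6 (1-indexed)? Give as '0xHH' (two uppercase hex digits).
Answer: 0x28

Derivation:
After byte 1 (0x88): reg=0xB1
After byte 2 (0xF6): reg=0xD2
After byte 3 (0x55): reg=0x9C
After byte 4 (0xD4): reg=0xFF
After byte 5 (0xCF): reg=0x90
After byte 6 (0x2B): reg=0x28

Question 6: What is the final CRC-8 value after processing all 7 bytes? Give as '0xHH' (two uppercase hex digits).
After byte 1 (0x88): reg=0xB1
After byte 2 (0xF6): reg=0xD2
After byte 3 (0x55): reg=0x9C
After byte 4 (0xD4): reg=0xFF
After byte 5 (0xCF): reg=0x90
After byte 6 (0x2B): reg=0x28
After byte 7 (0x16): reg=0xBA

Answer: 0xBA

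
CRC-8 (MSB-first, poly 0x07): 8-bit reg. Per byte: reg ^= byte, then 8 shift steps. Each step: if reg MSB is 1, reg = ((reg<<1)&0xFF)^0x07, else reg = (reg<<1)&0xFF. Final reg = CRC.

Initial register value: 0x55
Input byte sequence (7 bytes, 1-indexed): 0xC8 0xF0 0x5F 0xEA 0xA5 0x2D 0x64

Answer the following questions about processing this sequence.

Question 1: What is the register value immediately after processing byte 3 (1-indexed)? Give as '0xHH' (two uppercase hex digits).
After byte 1 (0xC8): reg=0xDA
After byte 2 (0xF0): reg=0xD6
After byte 3 (0x5F): reg=0xB6

Answer: 0xB6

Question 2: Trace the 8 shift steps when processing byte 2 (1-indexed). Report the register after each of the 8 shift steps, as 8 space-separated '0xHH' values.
Answer: 0x54 0xA8 0x57 0xAE 0x5B 0xB6 0x6B 0xD6

Derivation:
After byte 1 (0xC8): reg=0xDA
Register before byte 2: 0xDA
After XOR with byte 0xF0: 0x2A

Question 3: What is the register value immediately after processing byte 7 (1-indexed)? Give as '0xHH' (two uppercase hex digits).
After byte 1 (0xC8): reg=0xDA
After byte 2 (0xF0): reg=0xD6
After byte 3 (0x5F): reg=0xB6
After byte 4 (0xEA): reg=0x93
After byte 5 (0xA5): reg=0x82
After byte 6 (0x2D): reg=0x44
After byte 7 (0x64): reg=0xE0

Answer: 0xE0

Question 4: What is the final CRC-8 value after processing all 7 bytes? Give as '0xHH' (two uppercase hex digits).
After byte 1 (0xC8): reg=0xDA
After byte 2 (0xF0): reg=0xD6
After byte 3 (0x5F): reg=0xB6
After byte 4 (0xEA): reg=0x93
After byte 5 (0xA5): reg=0x82
After byte 6 (0x2D): reg=0x44
After byte 7 (0x64): reg=0xE0

Answer: 0xE0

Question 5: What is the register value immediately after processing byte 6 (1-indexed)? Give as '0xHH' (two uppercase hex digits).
After byte 1 (0xC8): reg=0xDA
After byte 2 (0xF0): reg=0xD6
After byte 3 (0x5F): reg=0xB6
After byte 4 (0xEA): reg=0x93
After byte 5 (0xA5): reg=0x82
After byte 6 (0x2D): reg=0x44

Answer: 0x44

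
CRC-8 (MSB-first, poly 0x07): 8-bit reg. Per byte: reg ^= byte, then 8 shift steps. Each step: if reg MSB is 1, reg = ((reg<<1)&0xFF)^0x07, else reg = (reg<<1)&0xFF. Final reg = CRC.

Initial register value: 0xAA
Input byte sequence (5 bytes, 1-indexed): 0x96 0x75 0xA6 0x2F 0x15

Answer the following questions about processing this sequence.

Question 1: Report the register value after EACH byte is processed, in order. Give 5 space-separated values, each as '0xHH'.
0xB4 0x49 0x83 0x4D 0x8F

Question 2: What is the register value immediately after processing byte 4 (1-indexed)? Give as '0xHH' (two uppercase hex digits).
After byte 1 (0x96): reg=0xB4
After byte 2 (0x75): reg=0x49
After byte 3 (0xA6): reg=0x83
After byte 4 (0x2F): reg=0x4D

Answer: 0x4D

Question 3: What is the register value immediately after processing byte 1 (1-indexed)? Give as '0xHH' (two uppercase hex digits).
After byte 1 (0x96): reg=0xB4

Answer: 0xB4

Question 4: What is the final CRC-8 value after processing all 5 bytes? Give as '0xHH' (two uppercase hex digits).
After byte 1 (0x96): reg=0xB4
After byte 2 (0x75): reg=0x49
After byte 3 (0xA6): reg=0x83
After byte 4 (0x2F): reg=0x4D
After byte 5 (0x15): reg=0x8F

Answer: 0x8F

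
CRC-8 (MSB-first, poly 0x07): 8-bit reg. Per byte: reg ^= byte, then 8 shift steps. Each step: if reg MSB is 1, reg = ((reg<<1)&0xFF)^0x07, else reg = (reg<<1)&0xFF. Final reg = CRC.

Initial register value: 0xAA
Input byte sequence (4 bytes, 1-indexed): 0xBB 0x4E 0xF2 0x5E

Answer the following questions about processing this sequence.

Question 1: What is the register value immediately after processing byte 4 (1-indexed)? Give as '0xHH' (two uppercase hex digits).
After byte 1 (0xBB): reg=0x77
After byte 2 (0x4E): reg=0xAF
After byte 3 (0xF2): reg=0x94
After byte 4 (0x5E): reg=0x78

Answer: 0x78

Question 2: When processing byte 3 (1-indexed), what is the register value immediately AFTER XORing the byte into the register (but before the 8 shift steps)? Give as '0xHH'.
Answer: 0x5D

Derivation:
Register before byte 3: 0xAF
Byte 3: 0xF2
0xAF XOR 0xF2 = 0x5D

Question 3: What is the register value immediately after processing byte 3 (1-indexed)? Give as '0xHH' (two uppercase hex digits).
After byte 1 (0xBB): reg=0x77
After byte 2 (0x4E): reg=0xAF
After byte 3 (0xF2): reg=0x94

Answer: 0x94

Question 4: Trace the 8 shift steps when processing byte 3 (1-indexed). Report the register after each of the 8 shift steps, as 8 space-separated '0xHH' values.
After byte 1 (0xBB): reg=0x77
After byte 2 (0x4E): reg=0xAF
Register before byte 3: 0xAF
After XOR with byte 0xF2: 0x5D

Answer: 0xBA 0x73 0xE6 0xCB 0x91 0x25 0x4A 0x94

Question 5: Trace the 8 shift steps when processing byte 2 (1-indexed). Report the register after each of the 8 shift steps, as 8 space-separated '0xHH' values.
After byte 1 (0xBB): reg=0x77
Register before byte 2: 0x77
After XOR with byte 0x4E: 0x39

Answer: 0x72 0xE4 0xCF 0x99 0x35 0x6A 0xD4 0xAF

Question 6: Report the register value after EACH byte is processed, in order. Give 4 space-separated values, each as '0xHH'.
0x77 0xAF 0x94 0x78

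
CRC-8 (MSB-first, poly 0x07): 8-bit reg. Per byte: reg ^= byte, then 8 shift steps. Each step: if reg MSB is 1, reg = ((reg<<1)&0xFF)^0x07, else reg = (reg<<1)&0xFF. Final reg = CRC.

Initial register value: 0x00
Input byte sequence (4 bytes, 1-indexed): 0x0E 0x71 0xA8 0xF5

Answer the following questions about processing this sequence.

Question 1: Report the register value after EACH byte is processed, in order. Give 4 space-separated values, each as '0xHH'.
0x2A 0x86 0xCA 0xBD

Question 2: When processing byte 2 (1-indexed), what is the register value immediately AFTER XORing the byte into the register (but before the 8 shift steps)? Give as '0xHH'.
Register before byte 2: 0x2A
Byte 2: 0x71
0x2A XOR 0x71 = 0x5B

Answer: 0x5B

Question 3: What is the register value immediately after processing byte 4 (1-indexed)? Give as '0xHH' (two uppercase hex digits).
After byte 1 (0x0E): reg=0x2A
After byte 2 (0x71): reg=0x86
After byte 3 (0xA8): reg=0xCA
After byte 4 (0xF5): reg=0xBD

Answer: 0xBD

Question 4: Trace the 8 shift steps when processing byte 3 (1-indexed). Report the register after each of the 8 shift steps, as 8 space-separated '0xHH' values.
After byte 1 (0x0E): reg=0x2A
After byte 2 (0x71): reg=0x86
Register before byte 3: 0x86
After XOR with byte 0xA8: 0x2E

Answer: 0x5C 0xB8 0x77 0xEE 0xDB 0xB1 0x65 0xCA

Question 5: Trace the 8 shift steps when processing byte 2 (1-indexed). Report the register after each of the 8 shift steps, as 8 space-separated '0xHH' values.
After byte 1 (0x0E): reg=0x2A
Register before byte 2: 0x2A
After XOR with byte 0x71: 0x5B

Answer: 0xB6 0x6B 0xD6 0xAB 0x51 0xA2 0x43 0x86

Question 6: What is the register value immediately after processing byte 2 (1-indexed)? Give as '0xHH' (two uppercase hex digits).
After byte 1 (0x0E): reg=0x2A
After byte 2 (0x71): reg=0x86

Answer: 0x86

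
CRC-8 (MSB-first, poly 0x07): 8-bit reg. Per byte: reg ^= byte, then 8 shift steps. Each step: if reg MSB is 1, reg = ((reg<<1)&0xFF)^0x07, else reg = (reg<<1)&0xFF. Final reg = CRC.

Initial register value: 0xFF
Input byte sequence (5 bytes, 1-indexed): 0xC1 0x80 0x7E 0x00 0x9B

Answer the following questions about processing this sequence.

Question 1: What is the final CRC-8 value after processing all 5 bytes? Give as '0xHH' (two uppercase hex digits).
After byte 1 (0xC1): reg=0xBA
After byte 2 (0x80): reg=0xA6
After byte 3 (0x7E): reg=0x06
After byte 4 (0x00): reg=0x12
After byte 5 (0x9B): reg=0xB6

Answer: 0xB6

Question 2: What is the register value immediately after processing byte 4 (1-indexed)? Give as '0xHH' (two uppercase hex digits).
After byte 1 (0xC1): reg=0xBA
After byte 2 (0x80): reg=0xA6
After byte 3 (0x7E): reg=0x06
After byte 4 (0x00): reg=0x12

Answer: 0x12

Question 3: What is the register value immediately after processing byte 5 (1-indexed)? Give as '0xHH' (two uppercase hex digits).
Answer: 0xB6

Derivation:
After byte 1 (0xC1): reg=0xBA
After byte 2 (0x80): reg=0xA6
After byte 3 (0x7E): reg=0x06
After byte 4 (0x00): reg=0x12
After byte 5 (0x9B): reg=0xB6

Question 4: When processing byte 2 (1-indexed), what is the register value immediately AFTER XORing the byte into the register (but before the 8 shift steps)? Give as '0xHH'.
Register before byte 2: 0xBA
Byte 2: 0x80
0xBA XOR 0x80 = 0x3A

Answer: 0x3A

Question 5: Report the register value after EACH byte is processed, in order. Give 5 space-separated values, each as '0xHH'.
0xBA 0xA6 0x06 0x12 0xB6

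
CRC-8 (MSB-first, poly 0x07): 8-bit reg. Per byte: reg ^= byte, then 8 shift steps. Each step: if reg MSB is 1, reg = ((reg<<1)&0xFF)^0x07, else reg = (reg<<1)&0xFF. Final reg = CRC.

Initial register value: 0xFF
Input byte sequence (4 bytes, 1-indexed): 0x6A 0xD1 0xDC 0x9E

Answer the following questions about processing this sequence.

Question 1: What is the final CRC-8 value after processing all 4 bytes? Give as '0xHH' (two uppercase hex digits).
After byte 1 (0x6A): reg=0xE2
After byte 2 (0xD1): reg=0x99
After byte 3 (0xDC): reg=0xDC
After byte 4 (0x9E): reg=0xC9

Answer: 0xC9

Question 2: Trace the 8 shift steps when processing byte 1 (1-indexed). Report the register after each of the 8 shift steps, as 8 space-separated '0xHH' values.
Register before byte 1: 0xFF
After XOR with byte 0x6A: 0x95

Answer: 0x2D 0x5A 0xB4 0x6F 0xDE 0xBB 0x71 0xE2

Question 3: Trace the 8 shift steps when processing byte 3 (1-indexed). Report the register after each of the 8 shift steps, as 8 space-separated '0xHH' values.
Answer: 0x8A 0x13 0x26 0x4C 0x98 0x37 0x6E 0xDC

Derivation:
After byte 1 (0x6A): reg=0xE2
After byte 2 (0xD1): reg=0x99
Register before byte 3: 0x99
After XOR with byte 0xDC: 0x45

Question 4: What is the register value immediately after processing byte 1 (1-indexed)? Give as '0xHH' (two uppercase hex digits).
After byte 1 (0x6A): reg=0xE2

Answer: 0xE2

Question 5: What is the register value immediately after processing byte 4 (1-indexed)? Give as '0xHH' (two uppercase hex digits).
After byte 1 (0x6A): reg=0xE2
After byte 2 (0xD1): reg=0x99
After byte 3 (0xDC): reg=0xDC
After byte 4 (0x9E): reg=0xC9

Answer: 0xC9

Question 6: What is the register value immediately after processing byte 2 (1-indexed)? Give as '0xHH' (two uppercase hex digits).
Answer: 0x99

Derivation:
After byte 1 (0x6A): reg=0xE2
After byte 2 (0xD1): reg=0x99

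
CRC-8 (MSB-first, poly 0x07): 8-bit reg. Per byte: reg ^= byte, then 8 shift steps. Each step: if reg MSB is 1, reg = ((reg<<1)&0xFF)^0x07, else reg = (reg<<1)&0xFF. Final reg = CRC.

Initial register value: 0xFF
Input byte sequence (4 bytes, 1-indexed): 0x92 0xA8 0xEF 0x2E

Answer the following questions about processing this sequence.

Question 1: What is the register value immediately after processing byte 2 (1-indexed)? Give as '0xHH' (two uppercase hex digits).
Answer: 0x4D

Derivation:
After byte 1 (0x92): reg=0x04
After byte 2 (0xA8): reg=0x4D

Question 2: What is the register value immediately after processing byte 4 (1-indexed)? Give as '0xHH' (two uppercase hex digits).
Answer: 0xF8

Derivation:
After byte 1 (0x92): reg=0x04
After byte 2 (0xA8): reg=0x4D
After byte 3 (0xEF): reg=0x67
After byte 4 (0x2E): reg=0xF8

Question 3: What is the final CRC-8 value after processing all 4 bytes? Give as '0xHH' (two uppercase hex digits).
Answer: 0xF8

Derivation:
After byte 1 (0x92): reg=0x04
After byte 2 (0xA8): reg=0x4D
After byte 3 (0xEF): reg=0x67
After byte 4 (0x2E): reg=0xF8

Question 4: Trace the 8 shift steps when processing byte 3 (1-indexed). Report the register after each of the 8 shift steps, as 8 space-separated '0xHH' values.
Answer: 0x43 0x86 0x0B 0x16 0x2C 0x58 0xB0 0x67

Derivation:
After byte 1 (0x92): reg=0x04
After byte 2 (0xA8): reg=0x4D
Register before byte 3: 0x4D
After XOR with byte 0xEF: 0xA2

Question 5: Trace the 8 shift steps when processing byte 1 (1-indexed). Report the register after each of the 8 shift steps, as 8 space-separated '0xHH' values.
Register before byte 1: 0xFF
After XOR with byte 0x92: 0x6D

Answer: 0xDA 0xB3 0x61 0xC2 0x83 0x01 0x02 0x04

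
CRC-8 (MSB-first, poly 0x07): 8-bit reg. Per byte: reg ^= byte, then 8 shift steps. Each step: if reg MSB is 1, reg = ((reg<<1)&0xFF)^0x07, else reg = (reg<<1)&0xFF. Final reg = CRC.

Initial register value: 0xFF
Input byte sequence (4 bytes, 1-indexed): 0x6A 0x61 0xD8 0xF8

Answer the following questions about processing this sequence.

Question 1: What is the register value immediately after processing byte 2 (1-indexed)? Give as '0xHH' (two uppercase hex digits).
After byte 1 (0x6A): reg=0xE2
After byte 2 (0x61): reg=0x80

Answer: 0x80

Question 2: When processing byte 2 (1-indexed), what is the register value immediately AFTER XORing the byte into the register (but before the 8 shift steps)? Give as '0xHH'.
Register before byte 2: 0xE2
Byte 2: 0x61
0xE2 XOR 0x61 = 0x83

Answer: 0x83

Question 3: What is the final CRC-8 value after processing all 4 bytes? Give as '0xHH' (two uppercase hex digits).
Answer: 0x42

Derivation:
After byte 1 (0x6A): reg=0xE2
After byte 2 (0x61): reg=0x80
After byte 3 (0xD8): reg=0x8F
After byte 4 (0xF8): reg=0x42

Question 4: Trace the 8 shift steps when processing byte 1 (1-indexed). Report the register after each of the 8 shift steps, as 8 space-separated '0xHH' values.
Register before byte 1: 0xFF
After XOR with byte 0x6A: 0x95

Answer: 0x2D 0x5A 0xB4 0x6F 0xDE 0xBB 0x71 0xE2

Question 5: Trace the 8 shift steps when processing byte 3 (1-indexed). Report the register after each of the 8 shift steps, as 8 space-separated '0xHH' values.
Answer: 0xB0 0x67 0xCE 0x9B 0x31 0x62 0xC4 0x8F

Derivation:
After byte 1 (0x6A): reg=0xE2
After byte 2 (0x61): reg=0x80
Register before byte 3: 0x80
After XOR with byte 0xD8: 0x58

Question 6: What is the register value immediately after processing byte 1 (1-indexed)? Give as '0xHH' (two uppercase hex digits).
Answer: 0xE2

Derivation:
After byte 1 (0x6A): reg=0xE2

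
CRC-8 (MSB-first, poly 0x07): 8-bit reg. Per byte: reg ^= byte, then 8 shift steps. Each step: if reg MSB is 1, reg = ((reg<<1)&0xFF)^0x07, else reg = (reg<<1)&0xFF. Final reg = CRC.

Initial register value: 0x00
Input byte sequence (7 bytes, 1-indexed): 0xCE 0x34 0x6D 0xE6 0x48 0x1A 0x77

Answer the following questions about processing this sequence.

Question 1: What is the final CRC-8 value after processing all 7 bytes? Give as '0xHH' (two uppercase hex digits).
Answer: 0xE0

Derivation:
After byte 1 (0xCE): reg=0x64
After byte 2 (0x34): reg=0xB7
After byte 3 (0x6D): reg=0x08
After byte 4 (0xE6): reg=0x84
After byte 5 (0x48): reg=0x6A
After byte 6 (0x1A): reg=0x57
After byte 7 (0x77): reg=0xE0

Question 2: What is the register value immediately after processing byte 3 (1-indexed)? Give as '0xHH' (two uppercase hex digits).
After byte 1 (0xCE): reg=0x64
After byte 2 (0x34): reg=0xB7
After byte 3 (0x6D): reg=0x08

Answer: 0x08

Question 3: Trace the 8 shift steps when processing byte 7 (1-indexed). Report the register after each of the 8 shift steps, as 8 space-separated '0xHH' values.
After byte 1 (0xCE): reg=0x64
After byte 2 (0x34): reg=0xB7
After byte 3 (0x6D): reg=0x08
After byte 4 (0xE6): reg=0x84
After byte 5 (0x48): reg=0x6A
After byte 6 (0x1A): reg=0x57
Register before byte 7: 0x57
After XOR with byte 0x77: 0x20

Answer: 0x40 0x80 0x07 0x0E 0x1C 0x38 0x70 0xE0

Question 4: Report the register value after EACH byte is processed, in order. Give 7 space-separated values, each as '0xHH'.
0x64 0xB7 0x08 0x84 0x6A 0x57 0xE0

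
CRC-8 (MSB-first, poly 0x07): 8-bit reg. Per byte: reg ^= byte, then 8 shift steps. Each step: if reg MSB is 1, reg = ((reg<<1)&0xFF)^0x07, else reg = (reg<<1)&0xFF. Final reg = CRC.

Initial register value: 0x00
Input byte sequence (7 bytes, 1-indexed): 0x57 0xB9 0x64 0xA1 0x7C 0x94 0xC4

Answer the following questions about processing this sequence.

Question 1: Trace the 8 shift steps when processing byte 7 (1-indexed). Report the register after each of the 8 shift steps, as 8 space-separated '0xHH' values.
After byte 1 (0x57): reg=0xA2
After byte 2 (0xB9): reg=0x41
After byte 3 (0x64): reg=0xFB
After byte 4 (0xA1): reg=0x81
After byte 5 (0x7C): reg=0xFD
After byte 6 (0x94): reg=0x18
Register before byte 7: 0x18
After XOR with byte 0xC4: 0xDC

Answer: 0xBF 0x79 0xF2 0xE3 0xC1 0x85 0x0D 0x1A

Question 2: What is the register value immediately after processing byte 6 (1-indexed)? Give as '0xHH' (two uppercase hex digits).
After byte 1 (0x57): reg=0xA2
After byte 2 (0xB9): reg=0x41
After byte 3 (0x64): reg=0xFB
After byte 4 (0xA1): reg=0x81
After byte 5 (0x7C): reg=0xFD
After byte 6 (0x94): reg=0x18

Answer: 0x18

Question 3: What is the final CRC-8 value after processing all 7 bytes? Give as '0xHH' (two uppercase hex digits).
After byte 1 (0x57): reg=0xA2
After byte 2 (0xB9): reg=0x41
After byte 3 (0x64): reg=0xFB
After byte 4 (0xA1): reg=0x81
After byte 5 (0x7C): reg=0xFD
After byte 6 (0x94): reg=0x18
After byte 7 (0xC4): reg=0x1A

Answer: 0x1A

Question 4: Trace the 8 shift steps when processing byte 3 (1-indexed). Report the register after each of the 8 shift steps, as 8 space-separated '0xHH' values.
Answer: 0x4A 0x94 0x2F 0x5E 0xBC 0x7F 0xFE 0xFB

Derivation:
After byte 1 (0x57): reg=0xA2
After byte 2 (0xB9): reg=0x41
Register before byte 3: 0x41
After XOR with byte 0x64: 0x25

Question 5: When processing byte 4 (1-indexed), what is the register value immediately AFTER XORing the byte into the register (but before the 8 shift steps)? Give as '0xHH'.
Register before byte 4: 0xFB
Byte 4: 0xA1
0xFB XOR 0xA1 = 0x5A

Answer: 0x5A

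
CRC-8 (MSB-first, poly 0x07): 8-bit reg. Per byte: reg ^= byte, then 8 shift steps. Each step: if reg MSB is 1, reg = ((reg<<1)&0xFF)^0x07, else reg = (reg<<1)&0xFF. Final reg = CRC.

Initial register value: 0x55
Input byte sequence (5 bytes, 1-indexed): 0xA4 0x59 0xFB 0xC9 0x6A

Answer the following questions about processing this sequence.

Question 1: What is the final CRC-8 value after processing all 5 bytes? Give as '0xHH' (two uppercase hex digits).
After byte 1 (0xA4): reg=0xD9
After byte 2 (0x59): reg=0x89
After byte 3 (0xFB): reg=0x59
After byte 4 (0xC9): reg=0xF9
After byte 5 (0x6A): reg=0xF0

Answer: 0xF0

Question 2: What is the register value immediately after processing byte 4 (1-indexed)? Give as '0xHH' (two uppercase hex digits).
After byte 1 (0xA4): reg=0xD9
After byte 2 (0x59): reg=0x89
After byte 3 (0xFB): reg=0x59
After byte 4 (0xC9): reg=0xF9

Answer: 0xF9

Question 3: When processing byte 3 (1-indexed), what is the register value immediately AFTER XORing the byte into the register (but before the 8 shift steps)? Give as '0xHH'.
Register before byte 3: 0x89
Byte 3: 0xFB
0x89 XOR 0xFB = 0x72

Answer: 0x72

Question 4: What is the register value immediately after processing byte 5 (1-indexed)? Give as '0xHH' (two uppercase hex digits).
After byte 1 (0xA4): reg=0xD9
After byte 2 (0x59): reg=0x89
After byte 3 (0xFB): reg=0x59
After byte 4 (0xC9): reg=0xF9
After byte 5 (0x6A): reg=0xF0

Answer: 0xF0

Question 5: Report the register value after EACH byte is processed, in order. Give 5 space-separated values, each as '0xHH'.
0xD9 0x89 0x59 0xF9 0xF0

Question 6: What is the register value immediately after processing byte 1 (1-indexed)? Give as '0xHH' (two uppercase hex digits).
After byte 1 (0xA4): reg=0xD9

Answer: 0xD9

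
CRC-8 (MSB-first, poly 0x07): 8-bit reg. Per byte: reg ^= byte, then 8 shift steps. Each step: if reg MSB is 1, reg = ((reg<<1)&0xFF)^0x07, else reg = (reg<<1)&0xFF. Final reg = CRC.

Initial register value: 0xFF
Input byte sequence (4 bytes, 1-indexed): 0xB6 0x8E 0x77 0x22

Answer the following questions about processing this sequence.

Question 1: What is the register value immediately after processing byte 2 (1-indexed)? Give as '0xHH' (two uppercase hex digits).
After byte 1 (0xB6): reg=0xF8
After byte 2 (0x8E): reg=0x45

Answer: 0x45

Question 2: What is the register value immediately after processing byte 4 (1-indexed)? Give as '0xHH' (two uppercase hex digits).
After byte 1 (0xB6): reg=0xF8
After byte 2 (0x8E): reg=0x45
After byte 3 (0x77): reg=0x9E
After byte 4 (0x22): reg=0x3D

Answer: 0x3D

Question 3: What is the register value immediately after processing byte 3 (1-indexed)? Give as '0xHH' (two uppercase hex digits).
Answer: 0x9E

Derivation:
After byte 1 (0xB6): reg=0xF8
After byte 2 (0x8E): reg=0x45
After byte 3 (0x77): reg=0x9E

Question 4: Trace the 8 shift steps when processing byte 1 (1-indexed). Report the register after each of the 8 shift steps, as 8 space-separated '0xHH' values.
Answer: 0x92 0x23 0x46 0x8C 0x1F 0x3E 0x7C 0xF8

Derivation:
Register before byte 1: 0xFF
After XOR with byte 0xB6: 0x49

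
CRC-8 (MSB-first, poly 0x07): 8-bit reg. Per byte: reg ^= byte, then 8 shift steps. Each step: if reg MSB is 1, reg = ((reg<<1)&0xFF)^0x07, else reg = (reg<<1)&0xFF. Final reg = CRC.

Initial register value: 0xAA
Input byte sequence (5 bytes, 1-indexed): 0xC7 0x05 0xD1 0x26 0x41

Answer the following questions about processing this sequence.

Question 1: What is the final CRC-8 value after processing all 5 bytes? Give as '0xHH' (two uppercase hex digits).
Answer: 0x42

Derivation:
After byte 1 (0xC7): reg=0x04
After byte 2 (0x05): reg=0x07
After byte 3 (0xD1): reg=0x2C
After byte 4 (0x26): reg=0x36
After byte 5 (0x41): reg=0x42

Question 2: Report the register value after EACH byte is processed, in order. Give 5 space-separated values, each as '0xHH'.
0x04 0x07 0x2C 0x36 0x42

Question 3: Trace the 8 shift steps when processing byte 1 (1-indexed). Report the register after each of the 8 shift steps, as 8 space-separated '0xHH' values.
Register before byte 1: 0xAA
After XOR with byte 0xC7: 0x6D

Answer: 0xDA 0xB3 0x61 0xC2 0x83 0x01 0x02 0x04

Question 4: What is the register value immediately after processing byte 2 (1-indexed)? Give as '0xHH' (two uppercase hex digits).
Answer: 0x07

Derivation:
After byte 1 (0xC7): reg=0x04
After byte 2 (0x05): reg=0x07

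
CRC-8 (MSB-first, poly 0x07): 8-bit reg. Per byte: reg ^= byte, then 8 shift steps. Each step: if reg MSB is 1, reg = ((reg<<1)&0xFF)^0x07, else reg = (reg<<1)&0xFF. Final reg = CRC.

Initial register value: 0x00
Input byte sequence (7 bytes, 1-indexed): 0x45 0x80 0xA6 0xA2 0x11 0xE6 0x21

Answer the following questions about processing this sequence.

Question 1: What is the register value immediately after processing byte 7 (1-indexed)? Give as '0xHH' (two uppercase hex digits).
Answer: 0x7B

Derivation:
After byte 1 (0x45): reg=0xDC
After byte 2 (0x80): reg=0x93
After byte 3 (0xA6): reg=0x8B
After byte 4 (0xA2): reg=0xDF
After byte 5 (0x11): reg=0x64
After byte 6 (0xE6): reg=0x87
After byte 7 (0x21): reg=0x7B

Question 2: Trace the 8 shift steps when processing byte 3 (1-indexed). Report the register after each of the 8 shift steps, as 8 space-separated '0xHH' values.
Answer: 0x6A 0xD4 0xAF 0x59 0xB2 0x63 0xC6 0x8B

Derivation:
After byte 1 (0x45): reg=0xDC
After byte 2 (0x80): reg=0x93
Register before byte 3: 0x93
After XOR with byte 0xA6: 0x35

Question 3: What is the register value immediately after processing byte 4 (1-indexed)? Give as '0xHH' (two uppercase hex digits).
After byte 1 (0x45): reg=0xDC
After byte 2 (0x80): reg=0x93
After byte 3 (0xA6): reg=0x8B
After byte 4 (0xA2): reg=0xDF

Answer: 0xDF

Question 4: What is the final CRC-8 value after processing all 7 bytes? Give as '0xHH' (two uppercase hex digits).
After byte 1 (0x45): reg=0xDC
After byte 2 (0x80): reg=0x93
After byte 3 (0xA6): reg=0x8B
After byte 4 (0xA2): reg=0xDF
After byte 5 (0x11): reg=0x64
After byte 6 (0xE6): reg=0x87
After byte 7 (0x21): reg=0x7B

Answer: 0x7B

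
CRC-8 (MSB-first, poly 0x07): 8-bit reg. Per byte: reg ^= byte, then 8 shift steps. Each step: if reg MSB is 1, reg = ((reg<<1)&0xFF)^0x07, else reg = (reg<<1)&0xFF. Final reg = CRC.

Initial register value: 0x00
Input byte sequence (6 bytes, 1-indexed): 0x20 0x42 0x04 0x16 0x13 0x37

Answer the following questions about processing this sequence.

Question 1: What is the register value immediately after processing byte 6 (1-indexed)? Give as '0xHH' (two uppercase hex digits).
Answer: 0x5D

Derivation:
After byte 1 (0x20): reg=0xE0
After byte 2 (0x42): reg=0x67
After byte 3 (0x04): reg=0x2E
After byte 4 (0x16): reg=0xA8
After byte 5 (0x13): reg=0x28
After byte 6 (0x37): reg=0x5D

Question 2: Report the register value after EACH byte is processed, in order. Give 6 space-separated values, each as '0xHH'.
0xE0 0x67 0x2E 0xA8 0x28 0x5D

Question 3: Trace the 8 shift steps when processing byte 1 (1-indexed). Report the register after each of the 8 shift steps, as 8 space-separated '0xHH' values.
Register before byte 1: 0x00
After XOR with byte 0x20: 0x20

Answer: 0x40 0x80 0x07 0x0E 0x1C 0x38 0x70 0xE0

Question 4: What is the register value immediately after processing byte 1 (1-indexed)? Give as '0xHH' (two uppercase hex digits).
Answer: 0xE0

Derivation:
After byte 1 (0x20): reg=0xE0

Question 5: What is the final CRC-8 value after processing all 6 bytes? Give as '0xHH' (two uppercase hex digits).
After byte 1 (0x20): reg=0xE0
After byte 2 (0x42): reg=0x67
After byte 3 (0x04): reg=0x2E
After byte 4 (0x16): reg=0xA8
After byte 5 (0x13): reg=0x28
After byte 6 (0x37): reg=0x5D

Answer: 0x5D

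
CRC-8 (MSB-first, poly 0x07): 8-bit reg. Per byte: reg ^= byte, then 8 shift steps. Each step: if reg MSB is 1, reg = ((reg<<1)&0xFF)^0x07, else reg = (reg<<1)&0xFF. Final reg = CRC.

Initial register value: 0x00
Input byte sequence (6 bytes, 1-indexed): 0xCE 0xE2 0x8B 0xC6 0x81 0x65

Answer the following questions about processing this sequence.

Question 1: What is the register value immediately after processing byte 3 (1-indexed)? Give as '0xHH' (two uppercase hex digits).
After byte 1 (0xCE): reg=0x64
After byte 2 (0xE2): reg=0x9B
After byte 3 (0x8B): reg=0x70

Answer: 0x70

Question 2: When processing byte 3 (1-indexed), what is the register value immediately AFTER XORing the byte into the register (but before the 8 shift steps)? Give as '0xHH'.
Answer: 0x10

Derivation:
Register before byte 3: 0x9B
Byte 3: 0x8B
0x9B XOR 0x8B = 0x10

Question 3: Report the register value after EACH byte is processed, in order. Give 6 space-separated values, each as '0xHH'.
0x64 0x9B 0x70 0x0B 0xBF 0x08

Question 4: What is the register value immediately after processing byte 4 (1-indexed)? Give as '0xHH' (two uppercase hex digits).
Answer: 0x0B

Derivation:
After byte 1 (0xCE): reg=0x64
After byte 2 (0xE2): reg=0x9B
After byte 3 (0x8B): reg=0x70
After byte 4 (0xC6): reg=0x0B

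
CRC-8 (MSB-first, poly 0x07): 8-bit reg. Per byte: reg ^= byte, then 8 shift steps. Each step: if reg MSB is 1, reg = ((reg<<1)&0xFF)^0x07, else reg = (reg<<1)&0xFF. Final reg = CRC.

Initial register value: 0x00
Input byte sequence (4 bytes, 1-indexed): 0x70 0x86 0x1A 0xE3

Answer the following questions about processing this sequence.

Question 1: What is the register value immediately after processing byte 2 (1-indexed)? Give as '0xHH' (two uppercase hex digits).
After byte 1 (0x70): reg=0x57
After byte 2 (0x86): reg=0x39

Answer: 0x39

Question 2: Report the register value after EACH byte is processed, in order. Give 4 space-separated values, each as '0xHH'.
0x57 0x39 0xE9 0x36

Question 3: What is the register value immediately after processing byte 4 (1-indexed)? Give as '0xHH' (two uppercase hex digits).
After byte 1 (0x70): reg=0x57
After byte 2 (0x86): reg=0x39
After byte 3 (0x1A): reg=0xE9
After byte 4 (0xE3): reg=0x36

Answer: 0x36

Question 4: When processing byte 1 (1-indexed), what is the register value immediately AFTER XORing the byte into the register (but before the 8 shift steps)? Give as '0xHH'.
Answer: 0x70

Derivation:
Register before byte 1: 0x00
Byte 1: 0x70
0x00 XOR 0x70 = 0x70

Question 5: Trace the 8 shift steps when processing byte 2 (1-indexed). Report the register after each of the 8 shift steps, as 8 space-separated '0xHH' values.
After byte 1 (0x70): reg=0x57
Register before byte 2: 0x57
After XOR with byte 0x86: 0xD1

Answer: 0xA5 0x4D 0x9A 0x33 0x66 0xCC 0x9F 0x39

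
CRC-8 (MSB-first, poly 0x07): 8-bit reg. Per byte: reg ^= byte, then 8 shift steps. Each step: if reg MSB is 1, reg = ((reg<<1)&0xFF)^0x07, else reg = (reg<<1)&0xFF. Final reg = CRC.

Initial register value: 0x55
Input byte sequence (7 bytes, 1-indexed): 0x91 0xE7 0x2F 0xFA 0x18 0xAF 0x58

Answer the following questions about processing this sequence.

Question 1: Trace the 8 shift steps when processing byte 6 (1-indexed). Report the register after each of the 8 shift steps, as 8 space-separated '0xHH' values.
Answer: 0x41 0x82 0x03 0x06 0x0C 0x18 0x30 0x60

Derivation:
After byte 1 (0x91): reg=0x52
After byte 2 (0xE7): reg=0x02
After byte 3 (0x2F): reg=0xC3
After byte 4 (0xFA): reg=0xAF
After byte 5 (0x18): reg=0x0C
Register before byte 6: 0x0C
After XOR with byte 0xAF: 0xA3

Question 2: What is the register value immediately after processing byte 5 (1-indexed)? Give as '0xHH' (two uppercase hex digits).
After byte 1 (0x91): reg=0x52
After byte 2 (0xE7): reg=0x02
After byte 3 (0x2F): reg=0xC3
After byte 4 (0xFA): reg=0xAF
After byte 5 (0x18): reg=0x0C

Answer: 0x0C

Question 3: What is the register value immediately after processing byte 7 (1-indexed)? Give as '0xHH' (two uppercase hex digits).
After byte 1 (0x91): reg=0x52
After byte 2 (0xE7): reg=0x02
After byte 3 (0x2F): reg=0xC3
After byte 4 (0xFA): reg=0xAF
After byte 5 (0x18): reg=0x0C
After byte 6 (0xAF): reg=0x60
After byte 7 (0x58): reg=0xA8

Answer: 0xA8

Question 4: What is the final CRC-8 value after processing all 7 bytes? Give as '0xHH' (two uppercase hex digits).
Answer: 0xA8

Derivation:
After byte 1 (0x91): reg=0x52
After byte 2 (0xE7): reg=0x02
After byte 3 (0x2F): reg=0xC3
After byte 4 (0xFA): reg=0xAF
After byte 5 (0x18): reg=0x0C
After byte 6 (0xAF): reg=0x60
After byte 7 (0x58): reg=0xA8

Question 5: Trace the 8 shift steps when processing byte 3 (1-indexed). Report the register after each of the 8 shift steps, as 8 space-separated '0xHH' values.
Answer: 0x5A 0xB4 0x6F 0xDE 0xBB 0x71 0xE2 0xC3

Derivation:
After byte 1 (0x91): reg=0x52
After byte 2 (0xE7): reg=0x02
Register before byte 3: 0x02
After XOR with byte 0x2F: 0x2D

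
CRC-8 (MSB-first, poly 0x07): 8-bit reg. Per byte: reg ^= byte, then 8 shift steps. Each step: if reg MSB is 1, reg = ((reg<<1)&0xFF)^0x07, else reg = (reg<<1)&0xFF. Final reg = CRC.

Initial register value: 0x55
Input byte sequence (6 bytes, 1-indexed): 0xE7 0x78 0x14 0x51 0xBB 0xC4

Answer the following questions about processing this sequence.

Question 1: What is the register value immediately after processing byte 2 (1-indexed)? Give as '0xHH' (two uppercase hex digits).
Answer: 0x0A

Derivation:
After byte 1 (0xE7): reg=0x17
After byte 2 (0x78): reg=0x0A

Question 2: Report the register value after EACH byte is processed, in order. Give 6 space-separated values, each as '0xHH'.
0x17 0x0A 0x5A 0x31 0xBF 0x66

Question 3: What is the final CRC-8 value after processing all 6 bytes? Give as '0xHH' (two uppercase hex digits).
Answer: 0x66

Derivation:
After byte 1 (0xE7): reg=0x17
After byte 2 (0x78): reg=0x0A
After byte 3 (0x14): reg=0x5A
After byte 4 (0x51): reg=0x31
After byte 5 (0xBB): reg=0xBF
After byte 6 (0xC4): reg=0x66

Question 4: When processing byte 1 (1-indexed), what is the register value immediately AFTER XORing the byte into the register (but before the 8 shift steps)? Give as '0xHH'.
Register before byte 1: 0x55
Byte 1: 0xE7
0x55 XOR 0xE7 = 0xB2

Answer: 0xB2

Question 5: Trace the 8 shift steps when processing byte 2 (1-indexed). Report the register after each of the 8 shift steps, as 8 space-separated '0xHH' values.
Answer: 0xDE 0xBB 0x71 0xE2 0xC3 0x81 0x05 0x0A

Derivation:
After byte 1 (0xE7): reg=0x17
Register before byte 2: 0x17
After XOR with byte 0x78: 0x6F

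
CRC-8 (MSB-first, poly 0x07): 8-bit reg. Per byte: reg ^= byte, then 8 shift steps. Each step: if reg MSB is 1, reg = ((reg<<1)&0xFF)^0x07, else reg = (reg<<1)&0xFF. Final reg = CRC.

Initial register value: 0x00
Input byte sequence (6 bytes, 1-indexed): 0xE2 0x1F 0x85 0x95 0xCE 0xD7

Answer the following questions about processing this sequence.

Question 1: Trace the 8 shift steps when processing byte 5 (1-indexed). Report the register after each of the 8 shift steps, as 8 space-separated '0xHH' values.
After byte 1 (0xE2): reg=0xA0
After byte 2 (0x1F): reg=0x34
After byte 3 (0x85): reg=0x1E
After byte 4 (0x95): reg=0xB8
Register before byte 5: 0xB8
After XOR with byte 0xCE: 0x76

Answer: 0xEC 0xDF 0xB9 0x75 0xEA 0xD3 0xA1 0x45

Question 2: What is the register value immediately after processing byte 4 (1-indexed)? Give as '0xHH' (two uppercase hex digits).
After byte 1 (0xE2): reg=0xA0
After byte 2 (0x1F): reg=0x34
After byte 3 (0x85): reg=0x1E
After byte 4 (0x95): reg=0xB8

Answer: 0xB8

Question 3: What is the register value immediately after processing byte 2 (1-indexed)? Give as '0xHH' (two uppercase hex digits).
After byte 1 (0xE2): reg=0xA0
After byte 2 (0x1F): reg=0x34

Answer: 0x34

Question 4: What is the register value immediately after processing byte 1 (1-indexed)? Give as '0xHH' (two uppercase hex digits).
Answer: 0xA0

Derivation:
After byte 1 (0xE2): reg=0xA0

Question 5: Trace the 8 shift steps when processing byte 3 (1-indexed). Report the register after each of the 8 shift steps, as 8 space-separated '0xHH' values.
After byte 1 (0xE2): reg=0xA0
After byte 2 (0x1F): reg=0x34
Register before byte 3: 0x34
After XOR with byte 0x85: 0xB1

Answer: 0x65 0xCA 0x93 0x21 0x42 0x84 0x0F 0x1E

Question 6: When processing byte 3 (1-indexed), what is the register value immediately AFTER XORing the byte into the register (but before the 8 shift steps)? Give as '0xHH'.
Answer: 0xB1

Derivation:
Register before byte 3: 0x34
Byte 3: 0x85
0x34 XOR 0x85 = 0xB1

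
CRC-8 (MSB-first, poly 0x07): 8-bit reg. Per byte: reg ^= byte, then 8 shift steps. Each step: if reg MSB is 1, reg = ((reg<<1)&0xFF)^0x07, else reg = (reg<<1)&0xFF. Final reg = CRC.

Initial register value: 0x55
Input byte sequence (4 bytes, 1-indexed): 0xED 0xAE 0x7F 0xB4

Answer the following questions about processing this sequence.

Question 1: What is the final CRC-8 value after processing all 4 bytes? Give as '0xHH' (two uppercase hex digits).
After byte 1 (0xED): reg=0x21
After byte 2 (0xAE): reg=0xA4
After byte 3 (0x7F): reg=0x0F
After byte 4 (0xB4): reg=0x28

Answer: 0x28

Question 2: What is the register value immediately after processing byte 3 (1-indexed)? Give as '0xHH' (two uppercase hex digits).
After byte 1 (0xED): reg=0x21
After byte 2 (0xAE): reg=0xA4
After byte 3 (0x7F): reg=0x0F

Answer: 0x0F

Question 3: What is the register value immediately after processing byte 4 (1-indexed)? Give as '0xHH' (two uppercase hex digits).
Answer: 0x28

Derivation:
After byte 1 (0xED): reg=0x21
After byte 2 (0xAE): reg=0xA4
After byte 3 (0x7F): reg=0x0F
After byte 4 (0xB4): reg=0x28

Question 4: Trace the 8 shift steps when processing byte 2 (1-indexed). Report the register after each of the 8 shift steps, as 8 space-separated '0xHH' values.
After byte 1 (0xED): reg=0x21
Register before byte 2: 0x21
After XOR with byte 0xAE: 0x8F

Answer: 0x19 0x32 0x64 0xC8 0x97 0x29 0x52 0xA4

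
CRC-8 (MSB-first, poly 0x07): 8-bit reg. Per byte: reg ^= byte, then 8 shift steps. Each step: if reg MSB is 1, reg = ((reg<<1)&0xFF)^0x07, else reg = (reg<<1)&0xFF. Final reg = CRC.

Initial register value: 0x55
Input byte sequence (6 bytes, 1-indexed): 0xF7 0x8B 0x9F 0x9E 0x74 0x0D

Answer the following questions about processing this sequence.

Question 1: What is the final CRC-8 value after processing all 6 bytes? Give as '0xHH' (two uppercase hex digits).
Answer: 0x79

Derivation:
After byte 1 (0xF7): reg=0x67
After byte 2 (0x8B): reg=0x8A
After byte 3 (0x9F): reg=0x6B
After byte 4 (0x9E): reg=0xC5
After byte 5 (0x74): reg=0x1E
After byte 6 (0x0D): reg=0x79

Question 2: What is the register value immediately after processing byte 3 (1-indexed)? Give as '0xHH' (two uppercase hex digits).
Answer: 0x6B

Derivation:
After byte 1 (0xF7): reg=0x67
After byte 2 (0x8B): reg=0x8A
After byte 3 (0x9F): reg=0x6B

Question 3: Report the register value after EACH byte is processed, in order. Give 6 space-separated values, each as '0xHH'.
0x67 0x8A 0x6B 0xC5 0x1E 0x79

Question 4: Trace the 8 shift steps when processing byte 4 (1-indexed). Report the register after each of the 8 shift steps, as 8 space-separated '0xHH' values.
Answer: 0xED 0xDD 0xBD 0x7D 0xFA 0xF3 0xE1 0xC5

Derivation:
After byte 1 (0xF7): reg=0x67
After byte 2 (0x8B): reg=0x8A
After byte 3 (0x9F): reg=0x6B
Register before byte 4: 0x6B
After XOR with byte 0x9E: 0xF5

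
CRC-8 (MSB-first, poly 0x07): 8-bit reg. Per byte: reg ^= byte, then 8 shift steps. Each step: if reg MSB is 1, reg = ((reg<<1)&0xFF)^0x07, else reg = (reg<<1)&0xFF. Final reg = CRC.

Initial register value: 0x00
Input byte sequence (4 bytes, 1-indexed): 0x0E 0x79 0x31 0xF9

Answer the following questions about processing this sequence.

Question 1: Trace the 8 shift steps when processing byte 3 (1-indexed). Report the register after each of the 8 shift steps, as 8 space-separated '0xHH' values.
After byte 1 (0x0E): reg=0x2A
After byte 2 (0x79): reg=0xBE
Register before byte 3: 0xBE
After XOR with byte 0x31: 0x8F

Answer: 0x19 0x32 0x64 0xC8 0x97 0x29 0x52 0xA4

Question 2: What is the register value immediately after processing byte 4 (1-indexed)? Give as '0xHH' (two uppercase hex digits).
Answer: 0x94

Derivation:
After byte 1 (0x0E): reg=0x2A
After byte 2 (0x79): reg=0xBE
After byte 3 (0x31): reg=0xA4
After byte 4 (0xF9): reg=0x94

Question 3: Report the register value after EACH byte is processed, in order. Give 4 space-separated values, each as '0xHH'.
0x2A 0xBE 0xA4 0x94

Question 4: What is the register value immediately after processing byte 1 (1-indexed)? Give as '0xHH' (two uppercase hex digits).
After byte 1 (0x0E): reg=0x2A

Answer: 0x2A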